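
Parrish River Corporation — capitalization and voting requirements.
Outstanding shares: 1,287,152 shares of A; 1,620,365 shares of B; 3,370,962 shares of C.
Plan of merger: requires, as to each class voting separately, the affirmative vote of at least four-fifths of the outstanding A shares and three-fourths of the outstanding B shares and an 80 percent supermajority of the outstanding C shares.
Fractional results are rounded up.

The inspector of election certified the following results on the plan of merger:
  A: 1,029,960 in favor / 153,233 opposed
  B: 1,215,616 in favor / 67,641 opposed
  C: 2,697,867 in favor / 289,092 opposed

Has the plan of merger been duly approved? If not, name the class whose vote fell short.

Approved — every class gave the required vote.

A: 4/5 of 1287152 = 1029721.60, rounded up to 1029722; 1,029,722 required, 1,029,960 in favor — approved.
B: 3/4 of 1620365 = 1215273.75, rounded up to 1215274; 1,215,274 required, 1,215,616 in favor — approved.
C: 4/5 of 3370962 = 2696769.60, rounded up to 2696770; 2,696,770 required, 2,697,867 in favor — approved.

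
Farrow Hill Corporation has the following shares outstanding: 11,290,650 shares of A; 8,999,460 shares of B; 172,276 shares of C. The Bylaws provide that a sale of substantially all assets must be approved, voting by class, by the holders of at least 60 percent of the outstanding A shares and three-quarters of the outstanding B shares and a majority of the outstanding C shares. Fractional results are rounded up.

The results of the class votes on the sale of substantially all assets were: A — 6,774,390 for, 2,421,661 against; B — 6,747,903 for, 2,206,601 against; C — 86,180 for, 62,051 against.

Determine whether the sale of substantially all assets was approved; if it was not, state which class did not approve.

Not approved — the B shares did not give the required vote.

A: 3/5 of 11290650 = 6774390; 6,774,390 required, 6,774,390 in favor — approved.
B: 3/4 of 8999460 = 6749595; 6,749,595 required, 6,747,903 in favor — not approved.
C: a majority of 172276 is 86139; 86,139 required, 86,180 in favor — approved.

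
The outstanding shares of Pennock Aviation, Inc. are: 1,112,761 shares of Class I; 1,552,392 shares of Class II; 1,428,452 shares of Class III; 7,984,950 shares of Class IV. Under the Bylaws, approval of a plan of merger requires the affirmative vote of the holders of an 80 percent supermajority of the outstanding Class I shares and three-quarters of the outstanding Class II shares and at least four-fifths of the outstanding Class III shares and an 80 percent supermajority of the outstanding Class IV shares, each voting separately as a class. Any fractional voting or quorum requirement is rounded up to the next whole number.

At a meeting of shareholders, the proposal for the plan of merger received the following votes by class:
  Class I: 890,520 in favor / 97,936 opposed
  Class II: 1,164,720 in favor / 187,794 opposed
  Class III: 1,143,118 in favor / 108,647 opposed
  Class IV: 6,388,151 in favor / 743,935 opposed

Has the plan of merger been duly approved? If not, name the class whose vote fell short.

Class I: 4/5 of 1112761 = 890208.80, rounded up to 890209; 890,209 required, 890,520 in favor — approved.
Class II: 3/4 of 1552392 = 1164294; 1,164,294 required, 1,164,720 in favor — approved.
Class III: 4/5 of 1428452 = 1142761.60, rounded up to 1142762; 1,142,762 required, 1,143,118 in favor — approved.
Class IV: 4/5 of 7984950 = 6387960; 6,387,960 required, 6,388,151 in favor — approved.

Approved — every class gave the required vote.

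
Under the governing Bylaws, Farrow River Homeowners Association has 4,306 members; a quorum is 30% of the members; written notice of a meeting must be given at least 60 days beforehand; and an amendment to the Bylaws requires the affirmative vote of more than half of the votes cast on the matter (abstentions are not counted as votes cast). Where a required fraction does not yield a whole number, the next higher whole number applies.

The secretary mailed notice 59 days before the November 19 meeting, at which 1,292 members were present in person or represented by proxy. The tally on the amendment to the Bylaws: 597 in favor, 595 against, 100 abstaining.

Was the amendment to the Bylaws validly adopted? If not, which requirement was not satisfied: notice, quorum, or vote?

Invalid — notice requirement not satisfied.

Notice: 59 days given; 60 required. Not satisfied.
Quorum: 30% of 4,306 = 1,291.80, rounded up to 1,292; 1,292 present. Satisfied.
Vote: requires a majority of the votes cast (1,292 − 100 abstaining = 1,192); a majority of 1192 is 597, so 597 needed; 597 in favor. Satisfied.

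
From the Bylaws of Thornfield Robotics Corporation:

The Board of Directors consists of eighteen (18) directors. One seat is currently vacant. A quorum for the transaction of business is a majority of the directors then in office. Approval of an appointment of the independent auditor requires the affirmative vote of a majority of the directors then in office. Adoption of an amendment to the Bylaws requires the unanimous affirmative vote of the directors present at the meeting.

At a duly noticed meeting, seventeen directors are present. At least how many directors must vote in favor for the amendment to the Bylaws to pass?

The amendment to the Bylaws requires the unanimous vote of the directors present (17).
Unanimous means all 17.

17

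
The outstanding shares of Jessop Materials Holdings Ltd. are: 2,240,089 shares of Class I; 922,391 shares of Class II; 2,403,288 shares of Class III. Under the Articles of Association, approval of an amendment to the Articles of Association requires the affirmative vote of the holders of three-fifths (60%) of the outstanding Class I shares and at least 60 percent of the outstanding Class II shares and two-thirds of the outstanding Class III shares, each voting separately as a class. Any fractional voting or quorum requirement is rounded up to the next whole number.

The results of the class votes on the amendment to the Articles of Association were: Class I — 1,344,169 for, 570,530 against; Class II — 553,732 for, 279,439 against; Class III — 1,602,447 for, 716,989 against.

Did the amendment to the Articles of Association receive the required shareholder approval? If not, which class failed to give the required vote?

Approved — every class gave the required vote.

Class I: 3/5 of 2240089 = 1344053.40, rounded up to 1344054; 1,344,054 required, 1,344,169 in favor — approved.
Class II: 3/5 of 922391 = 553434.60, rounded up to 553435; 553,435 required, 553,732 in favor — approved.
Class III: 2/3 of 2403288 = 1602192; 1,602,192 required, 1,602,447 in favor — approved.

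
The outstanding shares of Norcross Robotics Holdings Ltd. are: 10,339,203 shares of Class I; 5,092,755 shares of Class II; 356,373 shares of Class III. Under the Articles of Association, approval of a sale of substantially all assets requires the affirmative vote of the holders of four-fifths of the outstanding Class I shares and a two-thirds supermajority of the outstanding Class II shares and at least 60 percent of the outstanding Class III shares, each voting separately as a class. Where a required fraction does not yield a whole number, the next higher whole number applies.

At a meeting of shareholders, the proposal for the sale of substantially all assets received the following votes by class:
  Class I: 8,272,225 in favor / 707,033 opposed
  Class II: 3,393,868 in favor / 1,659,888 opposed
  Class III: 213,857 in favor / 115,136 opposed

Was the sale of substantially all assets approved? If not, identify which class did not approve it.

Not approved — the Class II shares did not give the required vote.

Class I: 4/5 of 10339203 = 8271362.40, rounded up to 8271363; 8,271,363 required, 8,272,225 in favor — approved.
Class II: 2/3 of 5092755 = 3395170; 3,395,170 required, 3,393,868 in favor — not approved.
Class III: 3/5 of 356373 = 213823.80, rounded up to 213824; 213,824 required, 213,857 in favor — approved.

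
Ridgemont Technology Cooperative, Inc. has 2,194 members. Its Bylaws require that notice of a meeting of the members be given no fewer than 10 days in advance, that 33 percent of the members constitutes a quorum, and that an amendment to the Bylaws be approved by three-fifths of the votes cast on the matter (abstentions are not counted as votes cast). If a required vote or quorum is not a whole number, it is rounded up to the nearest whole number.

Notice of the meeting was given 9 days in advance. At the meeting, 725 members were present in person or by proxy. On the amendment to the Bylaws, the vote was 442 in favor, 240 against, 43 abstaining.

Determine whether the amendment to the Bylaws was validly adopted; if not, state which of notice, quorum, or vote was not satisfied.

Notice: 9 days given; 10 required. Not satisfied.
Quorum: 33% of 2,194 = 724.02, rounded up to 725; 725 present. Satisfied.
Vote: requires three-fifths of the votes cast (725 − 43 abstaining = 682); 3/5 of 682 = 409.20, rounded up to 410, so 410 needed; 442 in favor. Satisfied.

Invalid — notice requirement not satisfied.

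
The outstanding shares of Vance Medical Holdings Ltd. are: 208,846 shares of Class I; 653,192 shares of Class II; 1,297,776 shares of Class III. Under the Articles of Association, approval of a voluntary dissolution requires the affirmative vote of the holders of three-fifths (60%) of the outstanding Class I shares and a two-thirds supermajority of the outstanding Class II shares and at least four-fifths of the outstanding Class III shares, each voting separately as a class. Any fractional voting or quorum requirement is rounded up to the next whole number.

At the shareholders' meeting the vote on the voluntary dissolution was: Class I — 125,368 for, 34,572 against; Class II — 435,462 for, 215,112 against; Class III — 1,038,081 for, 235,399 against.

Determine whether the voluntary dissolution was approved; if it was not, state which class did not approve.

Not approved — the Class III shares did not give the required vote.

Class I: 3/5 of 208846 = 125307.60, rounded up to 125308; 125,308 required, 125,368 in favor — approved.
Class II: 2/3 of 653192 = 435461.33, rounded up to 435462; 435,462 required, 435,462 in favor — approved.
Class III: 4/5 of 1297776 = 1038220.80, rounded up to 1038221; 1,038,221 required, 1,038,081 in favor — not approved.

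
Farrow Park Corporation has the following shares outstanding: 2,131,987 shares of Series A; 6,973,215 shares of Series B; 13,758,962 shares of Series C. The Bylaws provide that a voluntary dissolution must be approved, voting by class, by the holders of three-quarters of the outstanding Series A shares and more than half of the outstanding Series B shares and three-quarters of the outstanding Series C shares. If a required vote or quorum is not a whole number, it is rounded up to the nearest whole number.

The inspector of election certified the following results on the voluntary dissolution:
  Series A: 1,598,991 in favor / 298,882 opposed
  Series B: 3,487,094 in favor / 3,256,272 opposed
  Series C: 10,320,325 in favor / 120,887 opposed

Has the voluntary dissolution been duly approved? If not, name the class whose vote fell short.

Approved — every class gave the required vote.

Series A: 3/4 of 2131987 = 1598990.25, rounded up to 1598991; 1,598,991 required, 1,598,991 in favor — approved.
Series B: a majority of 6973215 is 3486608; 3,486,608 required, 3,487,094 in favor — approved.
Series C: 3/4 of 13758962 = 10319221.50, rounded up to 10319222; 10,319,222 required, 10,320,325 in favor — approved.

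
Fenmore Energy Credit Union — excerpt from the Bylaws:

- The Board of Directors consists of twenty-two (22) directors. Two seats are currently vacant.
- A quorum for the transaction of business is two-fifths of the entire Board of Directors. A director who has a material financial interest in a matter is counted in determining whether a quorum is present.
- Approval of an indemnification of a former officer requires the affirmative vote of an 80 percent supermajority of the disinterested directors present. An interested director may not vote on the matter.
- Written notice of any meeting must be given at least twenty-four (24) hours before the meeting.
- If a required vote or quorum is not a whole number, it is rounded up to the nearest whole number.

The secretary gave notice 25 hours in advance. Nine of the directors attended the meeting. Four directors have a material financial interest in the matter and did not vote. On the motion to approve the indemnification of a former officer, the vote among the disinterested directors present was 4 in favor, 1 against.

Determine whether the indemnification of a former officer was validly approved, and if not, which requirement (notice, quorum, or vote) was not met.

Notice: 25 hours given; 24 required (25 ≥ 24). Satisfied.
Quorum: 9 present (interested directors count toward quorum); quorum is 9. Satisfied.
Vote: the indemnification of a former officer requires four-fifths of the disinterested directors present (9 − 4 = 5). 4/5 of 5 = 4, so 4 affirmative votes are needed; 4 voted in favor. Satisfied.

Valid — all requirements satisfied.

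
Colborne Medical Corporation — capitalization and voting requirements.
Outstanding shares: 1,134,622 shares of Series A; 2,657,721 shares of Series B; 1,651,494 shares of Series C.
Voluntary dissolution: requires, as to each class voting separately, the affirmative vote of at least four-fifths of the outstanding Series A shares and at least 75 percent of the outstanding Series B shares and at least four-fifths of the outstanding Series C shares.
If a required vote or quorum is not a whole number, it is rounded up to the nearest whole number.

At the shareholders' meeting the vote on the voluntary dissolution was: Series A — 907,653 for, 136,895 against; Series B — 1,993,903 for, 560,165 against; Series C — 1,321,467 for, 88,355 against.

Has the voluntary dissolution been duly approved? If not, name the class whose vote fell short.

Series A: 4/5 of 1134622 = 907697.60, rounded up to 907698; 907,698 required, 907,653 in favor — not approved.
Series B: 3/4 of 2657721 = 1993290.75, rounded up to 1993291; 1,993,291 required, 1,993,903 in favor — approved.
Series C: 4/5 of 1651494 = 1321195.20, rounded up to 1321196; 1,321,196 required, 1,321,467 in favor — approved.

Not approved — the Series A shares did not give the required vote.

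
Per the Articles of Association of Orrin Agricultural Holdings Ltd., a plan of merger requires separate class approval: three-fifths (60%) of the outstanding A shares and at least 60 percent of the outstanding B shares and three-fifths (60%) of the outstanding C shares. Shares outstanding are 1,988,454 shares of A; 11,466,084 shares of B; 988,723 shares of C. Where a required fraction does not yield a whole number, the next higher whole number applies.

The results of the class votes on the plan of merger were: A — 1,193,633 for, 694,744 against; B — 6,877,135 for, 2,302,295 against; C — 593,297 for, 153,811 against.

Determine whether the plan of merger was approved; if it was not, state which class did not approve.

Not approved — the B shares did not give the required vote.

A: 3/5 of 1988454 = 1193072.40, rounded up to 1193073; 1,193,073 required, 1,193,633 in favor — approved.
B: 3/5 of 11466084 = 6879650.40, rounded up to 6879651; 6,879,651 required, 6,877,135 in favor — not approved.
C: 3/5 of 988723 = 593233.80, rounded up to 593234; 593,234 required, 593,297 in favor — approved.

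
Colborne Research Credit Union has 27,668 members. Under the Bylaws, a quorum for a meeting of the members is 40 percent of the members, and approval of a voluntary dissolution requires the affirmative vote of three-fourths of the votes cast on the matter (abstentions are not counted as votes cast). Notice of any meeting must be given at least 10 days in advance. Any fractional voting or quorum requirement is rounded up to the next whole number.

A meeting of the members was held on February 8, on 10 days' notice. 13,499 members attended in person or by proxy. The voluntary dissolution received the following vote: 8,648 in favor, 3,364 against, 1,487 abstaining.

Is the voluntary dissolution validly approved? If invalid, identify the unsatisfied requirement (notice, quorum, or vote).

Invalid — vote requirement not satisfied.

Notice: 10 days given; 10 required. Satisfied.
Quorum: 40% of 27,668 = 11,067.20, rounded up to 11,068; 13,499 present. Satisfied.
Vote: requires three-fourths of the votes cast (13,499 − 1,487 abstaining = 12,012); 3/4 of 12012 = 9009, so 9,009 needed; 8,648 in favor. Not satisfied.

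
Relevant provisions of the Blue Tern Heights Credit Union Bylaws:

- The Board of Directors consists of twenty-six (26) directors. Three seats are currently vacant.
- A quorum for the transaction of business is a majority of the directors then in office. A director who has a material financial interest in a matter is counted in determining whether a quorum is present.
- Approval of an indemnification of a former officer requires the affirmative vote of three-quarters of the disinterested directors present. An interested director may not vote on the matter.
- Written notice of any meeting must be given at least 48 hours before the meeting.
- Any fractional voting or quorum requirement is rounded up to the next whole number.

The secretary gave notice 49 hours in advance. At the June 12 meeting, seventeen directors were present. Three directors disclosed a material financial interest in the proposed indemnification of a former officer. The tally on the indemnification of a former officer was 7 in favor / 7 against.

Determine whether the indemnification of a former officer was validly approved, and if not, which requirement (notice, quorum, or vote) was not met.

Invalid — vote requirement not satisfied.

Notice: 49 hours given; 48 required (49 ≥ 48). Satisfied.
Quorum: 17 present (interested directors count toward quorum); quorum is 12. Satisfied.
Vote: the indemnification of a former officer requires three-fourths of the disinterested directors present (17 − 3 = 14). 3/4 of 14 = 10.50, rounded up to 11, so 11 affirmative votes are needed; 7 voted in favor. Not satisfied.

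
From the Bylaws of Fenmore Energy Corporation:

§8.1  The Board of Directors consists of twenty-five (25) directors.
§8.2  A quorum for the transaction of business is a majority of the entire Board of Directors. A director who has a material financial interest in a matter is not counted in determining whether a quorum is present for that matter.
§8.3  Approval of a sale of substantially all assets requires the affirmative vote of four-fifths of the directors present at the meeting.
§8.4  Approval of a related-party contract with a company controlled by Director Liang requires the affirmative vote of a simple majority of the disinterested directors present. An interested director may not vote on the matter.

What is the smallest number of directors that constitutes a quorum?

A majority of 25 is 13.

13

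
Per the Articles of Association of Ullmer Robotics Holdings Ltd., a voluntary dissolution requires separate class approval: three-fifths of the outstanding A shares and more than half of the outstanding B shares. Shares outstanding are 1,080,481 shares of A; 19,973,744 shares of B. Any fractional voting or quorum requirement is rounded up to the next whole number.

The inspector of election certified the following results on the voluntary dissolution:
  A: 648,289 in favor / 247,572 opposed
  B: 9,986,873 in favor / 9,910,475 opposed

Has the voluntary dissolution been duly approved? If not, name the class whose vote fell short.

Approved — every class gave the required vote.

A: 3/5 of 1080481 = 648288.60, rounded up to 648289; 648,289 required, 648,289 in favor — approved.
B: a majority of 19973744 is 9986873; 9,986,873 required, 9,986,873 in favor — approved.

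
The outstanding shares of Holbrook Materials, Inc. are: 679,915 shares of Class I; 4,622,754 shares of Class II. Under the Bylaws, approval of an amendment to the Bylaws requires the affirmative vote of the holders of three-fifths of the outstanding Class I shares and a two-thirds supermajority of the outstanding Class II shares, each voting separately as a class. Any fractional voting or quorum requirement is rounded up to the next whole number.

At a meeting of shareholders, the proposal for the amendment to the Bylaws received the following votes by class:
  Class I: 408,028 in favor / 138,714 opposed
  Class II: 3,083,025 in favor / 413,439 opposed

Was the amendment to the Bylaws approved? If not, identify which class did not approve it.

Approved — every class gave the required vote.

Class I: 3/5 of 679915 = 407949; 407,949 required, 408,028 in favor — approved.
Class II: 2/3 of 4622754 = 3081836; 3,081,836 required, 3,083,025 in favor — approved.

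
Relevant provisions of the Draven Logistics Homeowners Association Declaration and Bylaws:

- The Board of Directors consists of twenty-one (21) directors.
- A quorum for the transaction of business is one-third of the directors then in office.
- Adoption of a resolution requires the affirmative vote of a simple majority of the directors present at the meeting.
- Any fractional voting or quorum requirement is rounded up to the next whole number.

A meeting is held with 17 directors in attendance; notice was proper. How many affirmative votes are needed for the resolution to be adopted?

9

The resolution requires a majority of the directors present (17).
A majority of 17 is 9.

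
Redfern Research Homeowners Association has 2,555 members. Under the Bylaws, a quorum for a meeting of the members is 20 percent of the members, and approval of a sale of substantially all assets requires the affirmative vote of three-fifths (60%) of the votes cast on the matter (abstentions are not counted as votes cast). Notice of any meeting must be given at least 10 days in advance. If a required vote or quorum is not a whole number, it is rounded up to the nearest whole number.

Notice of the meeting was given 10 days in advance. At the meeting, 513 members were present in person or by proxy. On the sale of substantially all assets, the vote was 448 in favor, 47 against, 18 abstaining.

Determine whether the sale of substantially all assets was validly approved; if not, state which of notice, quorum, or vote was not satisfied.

Notice: 10 days given; 10 required. Satisfied.
Quorum: 20% of 2,555 = 511; 513 present. Satisfied.
Vote: requires three-fifths of the votes cast (513 − 18 abstaining = 495); 3/5 of 495 = 297, so 297 needed; 448 in favor. Satisfied.

Valid — all requirements satisfied.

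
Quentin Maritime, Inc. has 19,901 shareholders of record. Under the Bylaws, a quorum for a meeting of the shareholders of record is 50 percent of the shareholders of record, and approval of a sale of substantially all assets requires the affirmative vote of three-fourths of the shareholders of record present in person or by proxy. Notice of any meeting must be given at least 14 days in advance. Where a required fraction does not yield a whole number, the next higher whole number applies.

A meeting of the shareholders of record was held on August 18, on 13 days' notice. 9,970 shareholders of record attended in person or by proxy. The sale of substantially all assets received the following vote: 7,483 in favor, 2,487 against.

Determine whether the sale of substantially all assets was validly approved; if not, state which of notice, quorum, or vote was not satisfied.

Notice: 13 days given; 14 required. Not satisfied.
Quorum: 50% of 19,901 = 9,950.50, rounded up to 9,951; 9,970 present. Satisfied.
Vote: requires three-fourths of those present (9,970); 3/4 of 9970 = 7477.50, rounded up to 7478, so 7,478 needed; 7,483 in favor. Satisfied.

Invalid — notice requirement not satisfied.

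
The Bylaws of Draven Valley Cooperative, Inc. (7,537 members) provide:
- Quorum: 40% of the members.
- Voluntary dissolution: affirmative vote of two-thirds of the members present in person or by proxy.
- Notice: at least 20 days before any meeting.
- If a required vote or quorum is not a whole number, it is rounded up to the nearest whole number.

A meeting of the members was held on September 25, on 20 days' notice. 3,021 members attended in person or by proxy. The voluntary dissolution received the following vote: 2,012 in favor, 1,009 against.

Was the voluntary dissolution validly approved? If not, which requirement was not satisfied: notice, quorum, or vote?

Notice: 20 days given; 20 required. Satisfied.
Quorum: 40% of 7,537 = 3,014.80, rounded up to 3,015; 3,021 present. Satisfied.
Vote: requires two-thirds of those present (3,021); 2/3 of 3021 = 2014, so 2,014 needed; 2,012 in favor. Not satisfied.

Invalid — vote requirement not satisfied.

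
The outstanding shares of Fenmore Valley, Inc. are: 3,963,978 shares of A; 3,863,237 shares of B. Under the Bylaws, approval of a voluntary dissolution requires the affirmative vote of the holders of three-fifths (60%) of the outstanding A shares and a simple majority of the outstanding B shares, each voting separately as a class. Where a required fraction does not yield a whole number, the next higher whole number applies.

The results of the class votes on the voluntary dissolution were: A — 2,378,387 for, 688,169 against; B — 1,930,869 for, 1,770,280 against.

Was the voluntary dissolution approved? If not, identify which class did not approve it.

Not approved — the B shares did not give the required vote.

A: 3/5 of 3963978 = 2378386.80, rounded up to 2378387; 2,378,387 required, 2,378,387 in favor — approved.
B: a majority of 3863237 is 1931619; 1,931,619 required, 1,930,869 in favor — not approved.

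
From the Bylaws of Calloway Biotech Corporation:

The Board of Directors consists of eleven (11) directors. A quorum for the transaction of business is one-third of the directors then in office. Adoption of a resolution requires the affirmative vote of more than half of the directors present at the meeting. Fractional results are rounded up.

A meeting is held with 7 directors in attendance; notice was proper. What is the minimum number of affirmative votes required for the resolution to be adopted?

The resolution requires a majority of the directors present (7).
A majority of 7 is 4.

4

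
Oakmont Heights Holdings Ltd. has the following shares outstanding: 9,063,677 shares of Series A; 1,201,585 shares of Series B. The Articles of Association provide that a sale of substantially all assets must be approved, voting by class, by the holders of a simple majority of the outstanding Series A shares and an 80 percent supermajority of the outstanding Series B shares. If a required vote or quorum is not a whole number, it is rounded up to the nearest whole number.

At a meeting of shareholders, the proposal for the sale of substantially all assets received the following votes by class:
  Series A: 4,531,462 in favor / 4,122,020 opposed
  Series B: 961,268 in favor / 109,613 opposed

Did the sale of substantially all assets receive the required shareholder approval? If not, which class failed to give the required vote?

Not approved — the Series A shares did not give the required vote.

Series A: a majority of 9063677 is 4531839; 4,531,839 required, 4,531,462 in favor — not approved.
Series B: 4/5 of 1201585 = 961268; 961,268 required, 961,268 in favor — approved.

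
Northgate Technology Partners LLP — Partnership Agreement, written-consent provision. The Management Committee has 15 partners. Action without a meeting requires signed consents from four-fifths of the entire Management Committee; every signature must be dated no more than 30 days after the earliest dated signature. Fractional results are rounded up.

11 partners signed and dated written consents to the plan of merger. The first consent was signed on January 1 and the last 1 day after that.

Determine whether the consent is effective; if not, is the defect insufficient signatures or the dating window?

Not effective — insufficient signatures.

Signatures required: four-fifths of 15 — 4/5 of 15 = 12, so 12 needed; 11 signed. Insufficient.
Dating window: the latest signature is 1 day after the earliest; the limit is 30 days. Within the window.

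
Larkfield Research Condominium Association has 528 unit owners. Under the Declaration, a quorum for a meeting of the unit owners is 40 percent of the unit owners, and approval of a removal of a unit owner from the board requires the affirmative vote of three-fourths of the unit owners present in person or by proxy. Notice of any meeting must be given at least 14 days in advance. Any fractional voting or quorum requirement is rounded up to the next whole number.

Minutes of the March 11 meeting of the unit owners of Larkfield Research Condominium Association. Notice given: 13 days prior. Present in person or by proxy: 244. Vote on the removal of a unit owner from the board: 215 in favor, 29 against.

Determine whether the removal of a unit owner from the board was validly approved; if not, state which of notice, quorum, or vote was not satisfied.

Notice: 13 days given; 14 required. Not satisfied.
Quorum: 40% of 528 = 211.20, rounded up to 212; 244 present. Satisfied.
Vote: requires three-fourths of those present (244); 3/4 of 244 = 183, so 183 needed; 215 in favor. Satisfied.

Invalid — notice requirement not satisfied.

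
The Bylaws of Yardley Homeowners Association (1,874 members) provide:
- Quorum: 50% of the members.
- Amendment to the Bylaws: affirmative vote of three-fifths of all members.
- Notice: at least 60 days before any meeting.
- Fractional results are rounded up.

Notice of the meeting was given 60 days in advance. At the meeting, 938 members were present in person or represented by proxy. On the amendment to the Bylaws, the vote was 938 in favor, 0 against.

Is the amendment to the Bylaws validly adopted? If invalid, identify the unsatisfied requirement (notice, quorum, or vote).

Notice: 60 days given; 60 required. Satisfied.
Quorum: 50% of 1,874 = 937; 938 present. Satisfied.
Vote: requires three-fifths of all members (1,874); 3/5 of 1874 = 1124.40, rounded up to 1125, so 1,125 needed; 938 in favor. Not satisfied.

Invalid — vote requirement not satisfied.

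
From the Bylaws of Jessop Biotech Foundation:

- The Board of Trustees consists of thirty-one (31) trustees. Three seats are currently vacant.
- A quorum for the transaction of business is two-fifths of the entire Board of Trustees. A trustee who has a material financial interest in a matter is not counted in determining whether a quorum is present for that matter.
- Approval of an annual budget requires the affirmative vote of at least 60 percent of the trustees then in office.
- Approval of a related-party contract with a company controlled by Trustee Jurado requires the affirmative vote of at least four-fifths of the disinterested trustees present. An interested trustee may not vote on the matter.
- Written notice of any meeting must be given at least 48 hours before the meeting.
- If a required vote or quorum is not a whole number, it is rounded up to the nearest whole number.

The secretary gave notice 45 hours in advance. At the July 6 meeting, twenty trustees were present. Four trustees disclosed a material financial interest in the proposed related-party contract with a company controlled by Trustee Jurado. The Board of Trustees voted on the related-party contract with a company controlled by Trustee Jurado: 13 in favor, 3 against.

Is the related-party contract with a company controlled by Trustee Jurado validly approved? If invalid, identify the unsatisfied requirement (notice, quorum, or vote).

Notice: 45 hours given; 48 required (45 < 48). Not satisfied.
Quorum: 20 present, but the 4 interested trustees do not count, leaving 16. Quorum is 13. Satisfied.
Vote: the related-party contract with a company controlled by Trustee Jurado requires four-fifths of the disinterested trustees present (20 − 4 = 16). 4/5 of 16 = 12.80, rounded up to 13, so 13 affirmative votes are needed; 13 voted in favor. Satisfied.

Invalid — notice requirement not satisfied.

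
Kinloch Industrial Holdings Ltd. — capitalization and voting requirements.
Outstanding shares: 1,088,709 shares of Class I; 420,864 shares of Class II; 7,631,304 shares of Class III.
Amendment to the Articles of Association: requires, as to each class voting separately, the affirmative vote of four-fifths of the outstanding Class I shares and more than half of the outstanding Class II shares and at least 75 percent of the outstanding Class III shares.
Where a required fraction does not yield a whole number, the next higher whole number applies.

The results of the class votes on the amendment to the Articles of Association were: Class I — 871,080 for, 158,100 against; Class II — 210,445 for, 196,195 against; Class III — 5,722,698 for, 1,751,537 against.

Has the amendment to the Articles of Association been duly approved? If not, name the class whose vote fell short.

Class I: 4/5 of 1088709 = 870967.20, rounded up to 870968; 870,968 required, 871,080 in favor — approved.
Class II: a majority of 420864 is 210433; 210,433 required, 210,445 in favor — approved.
Class III: 3/4 of 7631304 = 5723478; 5,723,478 required, 5,722,698 in favor — not approved.

Not approved — the Class III shares did not give the required vote.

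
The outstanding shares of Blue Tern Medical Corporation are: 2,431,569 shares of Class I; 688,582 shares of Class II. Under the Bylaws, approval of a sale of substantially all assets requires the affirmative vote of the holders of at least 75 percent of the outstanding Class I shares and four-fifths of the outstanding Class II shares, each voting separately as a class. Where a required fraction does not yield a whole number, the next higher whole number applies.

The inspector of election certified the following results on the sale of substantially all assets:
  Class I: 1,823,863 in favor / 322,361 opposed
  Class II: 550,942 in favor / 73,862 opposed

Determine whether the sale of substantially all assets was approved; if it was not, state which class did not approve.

Approved — every class gave the required vote.

Class I: 3/4 of 2431569 = 1823676.75, rounded up to 1823677; 1,823,677 required, 1,823,863 in favor — approved.
Class II: 4/5 of 688582 = 550865.60, rounded up to 550866; 550,866 required, 550,942 in favor — approved.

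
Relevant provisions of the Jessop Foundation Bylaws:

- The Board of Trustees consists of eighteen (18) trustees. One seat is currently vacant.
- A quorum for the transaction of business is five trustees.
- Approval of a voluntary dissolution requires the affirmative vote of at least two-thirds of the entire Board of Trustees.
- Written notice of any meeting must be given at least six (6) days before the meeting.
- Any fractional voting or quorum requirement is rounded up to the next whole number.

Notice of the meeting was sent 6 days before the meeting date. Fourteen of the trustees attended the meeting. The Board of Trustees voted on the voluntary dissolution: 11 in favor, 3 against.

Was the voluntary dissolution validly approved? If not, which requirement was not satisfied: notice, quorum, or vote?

Notice: 6 days given; 6 required (6 ≥ 6). Satisfied.
Quorum: 14 present; quorum is 5. Satisfied.
Vote: the voluntary dissolution requires two-thirds of the entire Board of Trustees (18). 2/3 of 18 = 12, so 12 affirmative votes are needed; 11 voted in favor. Not satisfied.

Invalid — vote requirement not satisfied.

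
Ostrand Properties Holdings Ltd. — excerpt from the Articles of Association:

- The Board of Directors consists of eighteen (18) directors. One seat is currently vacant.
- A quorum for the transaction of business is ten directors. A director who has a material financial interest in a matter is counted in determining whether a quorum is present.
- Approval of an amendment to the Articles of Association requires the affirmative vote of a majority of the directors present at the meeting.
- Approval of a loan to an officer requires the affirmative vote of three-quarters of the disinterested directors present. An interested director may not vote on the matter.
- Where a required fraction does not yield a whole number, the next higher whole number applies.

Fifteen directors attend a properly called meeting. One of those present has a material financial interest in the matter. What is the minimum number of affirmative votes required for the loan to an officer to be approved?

11

The loan to an officer requires three-fourths of the disinterested directors present (15 − 1 = 14).
3/4 of 14 = 10.50, rounded up to 11.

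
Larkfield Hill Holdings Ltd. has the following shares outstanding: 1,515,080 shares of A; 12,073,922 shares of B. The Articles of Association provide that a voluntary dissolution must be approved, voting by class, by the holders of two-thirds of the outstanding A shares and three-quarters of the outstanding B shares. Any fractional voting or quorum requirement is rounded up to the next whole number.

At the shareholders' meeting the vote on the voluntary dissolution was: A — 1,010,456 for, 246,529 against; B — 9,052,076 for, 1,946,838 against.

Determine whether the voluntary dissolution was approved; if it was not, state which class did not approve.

Not approved — the B shares did not give the required vote.

A: 2/3 of 1515080 = 1010053.33, rounded up to 1010054; 1,010,054 required, 1,010,456 in favor — approved.
B: 3/4 of 12073922 = 9055441.50, rounded up to 9055442; 9,055,442 required, 9,052,076 in favor — not approved.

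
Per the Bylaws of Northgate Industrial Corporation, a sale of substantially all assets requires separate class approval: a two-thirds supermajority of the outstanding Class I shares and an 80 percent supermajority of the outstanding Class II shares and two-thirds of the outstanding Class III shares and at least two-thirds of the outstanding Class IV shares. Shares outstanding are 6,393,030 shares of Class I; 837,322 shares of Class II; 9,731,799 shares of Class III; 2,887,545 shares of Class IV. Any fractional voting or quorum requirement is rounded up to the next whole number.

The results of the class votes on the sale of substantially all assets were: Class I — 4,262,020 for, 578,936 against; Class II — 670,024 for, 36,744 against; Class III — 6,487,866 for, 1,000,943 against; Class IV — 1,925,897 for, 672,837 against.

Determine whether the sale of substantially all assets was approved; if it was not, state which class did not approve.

Approved — every class gave the required vote.

Class I: 2/3 of 6393030 = 4262020; 4,262,020 required, 4,262,020 in favor — approved.
Class II: 4/5 of 837322 = 669857.60, rounded up to 669858; 669,858 required, 670,024 in favor — approved.
Class III: 2/3 of 9731799 = 6487866; 6,487,866 required, 6,487,866 in favor — approved.
Class IV: 2/3 of 2887545 = 1925030; 1,925,030 required, 1,925,897 in favor — approved.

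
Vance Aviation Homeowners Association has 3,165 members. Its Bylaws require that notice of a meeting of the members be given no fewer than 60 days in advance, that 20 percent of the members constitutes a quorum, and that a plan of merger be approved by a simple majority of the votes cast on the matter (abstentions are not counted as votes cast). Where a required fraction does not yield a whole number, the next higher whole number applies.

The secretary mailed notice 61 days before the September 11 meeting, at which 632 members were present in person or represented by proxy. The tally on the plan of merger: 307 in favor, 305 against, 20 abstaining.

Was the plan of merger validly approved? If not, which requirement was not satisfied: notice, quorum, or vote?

Notice: 61 days given; 60 required. Satisfied.
Quorum: 20% of 3,165 = 633; 632 present. Not satisfied.
Vote: requires a majority of the votes cast (632 − 20 abstaining = 612); a majority of 612 is 307, so 307 needed; 307 in favor. Satisfied.

Invalid — quorum requirement not satisfied.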